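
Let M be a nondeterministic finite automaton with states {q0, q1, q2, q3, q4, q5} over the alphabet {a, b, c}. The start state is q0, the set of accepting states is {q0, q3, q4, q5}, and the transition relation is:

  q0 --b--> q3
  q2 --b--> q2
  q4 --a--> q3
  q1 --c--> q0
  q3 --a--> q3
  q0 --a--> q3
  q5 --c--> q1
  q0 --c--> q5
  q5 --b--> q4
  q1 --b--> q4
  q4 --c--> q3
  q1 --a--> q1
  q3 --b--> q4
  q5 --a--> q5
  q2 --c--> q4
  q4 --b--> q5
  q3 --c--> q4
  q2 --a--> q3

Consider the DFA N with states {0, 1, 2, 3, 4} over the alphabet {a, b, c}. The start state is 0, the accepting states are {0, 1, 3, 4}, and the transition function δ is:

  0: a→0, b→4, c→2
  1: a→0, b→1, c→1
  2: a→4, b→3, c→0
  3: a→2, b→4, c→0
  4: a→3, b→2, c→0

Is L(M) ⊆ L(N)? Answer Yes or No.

No

The string c is in L(M) but not in L(N).
So L(M) ⊄ L(N).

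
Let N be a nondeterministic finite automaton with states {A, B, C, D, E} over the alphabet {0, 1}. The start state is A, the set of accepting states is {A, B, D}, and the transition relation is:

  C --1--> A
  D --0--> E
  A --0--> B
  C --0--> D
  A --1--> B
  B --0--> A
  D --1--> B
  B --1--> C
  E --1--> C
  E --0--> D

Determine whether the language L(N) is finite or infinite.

State A is reachable from the start and can reach an accepting state, and it lies on the cycle A → B → A.
Traversing that cycle any number of times yields accepted strings of unbounded length, so the language is infinite.

infinite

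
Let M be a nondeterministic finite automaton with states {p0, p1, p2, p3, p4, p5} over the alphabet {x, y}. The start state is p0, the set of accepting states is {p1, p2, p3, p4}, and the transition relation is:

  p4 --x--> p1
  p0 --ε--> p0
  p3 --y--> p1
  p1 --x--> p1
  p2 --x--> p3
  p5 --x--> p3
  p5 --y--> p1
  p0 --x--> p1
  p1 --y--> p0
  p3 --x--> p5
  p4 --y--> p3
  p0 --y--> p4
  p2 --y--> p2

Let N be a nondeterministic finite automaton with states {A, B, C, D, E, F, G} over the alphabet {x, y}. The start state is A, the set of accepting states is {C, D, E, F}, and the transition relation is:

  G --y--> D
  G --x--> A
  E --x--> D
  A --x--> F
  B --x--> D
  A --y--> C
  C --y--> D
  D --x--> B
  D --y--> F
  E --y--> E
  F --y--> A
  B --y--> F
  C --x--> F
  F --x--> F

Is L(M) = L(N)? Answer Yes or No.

Exploring the product automaton M × N from the start pair (p0, A), following both machines on each input symbol, reaches 5 state pairs: (p0, A), (p1, F), (p4, C), (p3, D), (p5, B).
M accepts in {p1, p2, p3, p4} and N accepts in {C, D, E, F}. In every reachable pair the two components are either both accepting — (p1, F), (p4, C), (p3, D) — or both non-accepting, so no string is accepted by exactly one of the machines: L(M) \ L(N) and L(N) \ L(M) are both empty.
Hence every string is accepted by M iff it is accepted by N, and the two languages coincide.

Yes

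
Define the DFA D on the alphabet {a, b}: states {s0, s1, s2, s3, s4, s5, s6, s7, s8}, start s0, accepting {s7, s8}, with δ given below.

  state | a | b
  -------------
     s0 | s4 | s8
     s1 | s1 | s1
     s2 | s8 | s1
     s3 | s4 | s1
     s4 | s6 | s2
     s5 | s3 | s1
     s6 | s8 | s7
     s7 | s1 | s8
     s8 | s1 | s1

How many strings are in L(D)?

5

The useful subgraph on states {s0, s2, s4, s6, s7, s8} is acyclic, so L(D) is finite; the longest accepting path visits 5 useful states, giving maximum string length 4.
Counting accepting paths from s0 by length: 1 of length 1, 3 of length 3, 1 of length 4. Total 5.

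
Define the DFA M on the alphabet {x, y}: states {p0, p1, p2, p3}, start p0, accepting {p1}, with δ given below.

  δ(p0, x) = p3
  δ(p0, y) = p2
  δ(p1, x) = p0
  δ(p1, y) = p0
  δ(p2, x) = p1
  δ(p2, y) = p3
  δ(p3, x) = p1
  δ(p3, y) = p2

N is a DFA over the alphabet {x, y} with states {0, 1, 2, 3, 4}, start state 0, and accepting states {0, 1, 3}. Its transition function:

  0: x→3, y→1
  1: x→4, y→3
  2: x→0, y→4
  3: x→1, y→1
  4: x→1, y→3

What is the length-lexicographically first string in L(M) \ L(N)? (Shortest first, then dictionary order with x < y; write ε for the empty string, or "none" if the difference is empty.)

yx

The string yx is accepted by M but not by N.
No shorter string lies in the difference, and yx is the lexicographically first length-2 string in L(M) \ L(N).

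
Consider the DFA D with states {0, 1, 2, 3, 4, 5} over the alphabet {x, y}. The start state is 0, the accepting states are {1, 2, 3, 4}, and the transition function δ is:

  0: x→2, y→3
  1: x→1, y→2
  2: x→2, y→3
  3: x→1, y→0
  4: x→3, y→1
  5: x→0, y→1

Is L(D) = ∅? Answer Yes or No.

The string x is accepted: the run 0 → 2 ends in the accepting state 2.
Since at least one string is accepted, L(D) is not empty.

No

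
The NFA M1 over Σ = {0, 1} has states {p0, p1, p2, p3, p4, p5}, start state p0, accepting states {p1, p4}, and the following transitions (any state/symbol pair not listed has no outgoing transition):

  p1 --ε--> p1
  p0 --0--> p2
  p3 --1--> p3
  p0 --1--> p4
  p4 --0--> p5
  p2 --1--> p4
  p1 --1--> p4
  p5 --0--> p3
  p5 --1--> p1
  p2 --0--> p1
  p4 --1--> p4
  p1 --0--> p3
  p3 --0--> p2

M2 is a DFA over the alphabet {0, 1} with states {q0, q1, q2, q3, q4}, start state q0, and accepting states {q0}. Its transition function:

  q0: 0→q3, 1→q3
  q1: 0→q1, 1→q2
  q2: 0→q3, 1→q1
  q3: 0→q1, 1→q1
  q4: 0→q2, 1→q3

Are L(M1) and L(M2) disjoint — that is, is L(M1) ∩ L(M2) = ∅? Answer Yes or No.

Exploring the product automaton M1 × M2 from the start pair (p0, q0), following both machines on each input symbol, reaches 13 state pairs: (p0, q0), (p2, q3), (p4, q3), (p1, q1), (p4, q1), (p5, q1), (p3, q1), (p4, q2), (p1, q2), (p2, q1), (p3, q2), (p5, q3), (p3, q3).
M1 accepts in {p1, p4} and M2 accepts in {q0}; no reachable pair has both components accepting, so no string drives both machines to acceptance simultaneously and L(M1) ∩ L(M2) = ∅.
So no string is accepted by both, and the intersection is empty.

Yes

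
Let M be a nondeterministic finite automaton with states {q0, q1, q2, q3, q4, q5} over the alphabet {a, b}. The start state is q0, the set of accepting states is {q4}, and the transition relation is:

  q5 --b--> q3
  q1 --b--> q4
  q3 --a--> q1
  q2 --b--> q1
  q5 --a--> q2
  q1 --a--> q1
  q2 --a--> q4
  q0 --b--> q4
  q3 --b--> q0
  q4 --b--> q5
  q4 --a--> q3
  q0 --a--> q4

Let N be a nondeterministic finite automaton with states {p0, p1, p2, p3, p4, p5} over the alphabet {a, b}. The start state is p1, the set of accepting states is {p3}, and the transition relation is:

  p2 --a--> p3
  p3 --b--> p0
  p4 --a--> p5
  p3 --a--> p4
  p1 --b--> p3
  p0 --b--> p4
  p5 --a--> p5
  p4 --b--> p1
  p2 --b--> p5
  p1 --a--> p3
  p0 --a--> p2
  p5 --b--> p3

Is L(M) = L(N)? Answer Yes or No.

Yes

Exploring the product automaton M × N from the start pair (q0, p1), following both machines on each input symbol, reaches 6 state pairs: (q0, p1), (q4, p3), (q3, p4), (q5, p0), (q1, p5), (q2, p2).
M accepts in {q4} and N accepts in {p3}. In every reachable pair the two components are either both accepting — (q4, p3) — or both non-accepting, so no string is accepted by exactly one of the machines: L(M) \ L(N) and L(N) \ L(M) are both empty.
Hence every string is accepted by M iff it is accepted by N, and the two languages coincide.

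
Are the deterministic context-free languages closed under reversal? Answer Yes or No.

No

L = {c bⁿaⁿ : n≥0} ∪ {d b²ⁿaⁿ : n≥0} is a DCFL: the first symbol tells a deterministic PDA whether to pop one or two b's per a. Its reversal Lᴿ = {aⁿbⁿ c : n≥0} ∪ {aⁿb²ⁿ d : n≥0} is not. DCFLs are closed under right quotient by regular languages, and Lᴿ/{c, d} = {aⁿbⁿ : n≥0} ∪ {aⁿb²ⁿ : n≥0} — the standard context-free language accepted by no deterministic PDA (intuitively the machine would have to commit to a b-to-a ratio before the distinguishing marker arrives; formally, a DPDA for it would have a single run on aⁿb²ⁿ, accepting after the prefix aⁿbⁿ and accepting again after n more b's; an ordinary PDA that simulates it on a's and b's and, at any moment when it is accepting, may switch to reading only a fresh letter e while feeding each e to the simulation as a b, would accept aⁱbʲeᵏ (k≥1) exactly when both aⁱbʲ and aⁱbʲ⁺ᵏ are in the language, i.e. its language intersected with the regular set a*b*e⁺ would be exactly {aⁿbⁿeⁿ : n≥1} — impossible, since context-free languages are closed under intersection with regular sets and {aⁿbⁿeⁿ} is not context-free). So Lᴿ cannot be a DCFL.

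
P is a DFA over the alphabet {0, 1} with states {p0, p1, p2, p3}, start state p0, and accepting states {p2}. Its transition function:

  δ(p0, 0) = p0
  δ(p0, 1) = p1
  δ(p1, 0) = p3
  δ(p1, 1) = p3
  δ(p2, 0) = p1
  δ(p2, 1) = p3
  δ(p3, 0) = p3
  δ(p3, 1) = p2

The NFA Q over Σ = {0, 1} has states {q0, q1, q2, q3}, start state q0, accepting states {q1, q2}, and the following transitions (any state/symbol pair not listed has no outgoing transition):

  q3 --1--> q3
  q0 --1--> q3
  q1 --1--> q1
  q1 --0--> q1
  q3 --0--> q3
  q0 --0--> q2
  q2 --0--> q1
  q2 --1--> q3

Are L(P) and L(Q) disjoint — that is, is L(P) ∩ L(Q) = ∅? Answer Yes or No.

No

The string 00101 is accepted by both P and Q.
Hence L(P) ∩ L(Q) ≠ ∅.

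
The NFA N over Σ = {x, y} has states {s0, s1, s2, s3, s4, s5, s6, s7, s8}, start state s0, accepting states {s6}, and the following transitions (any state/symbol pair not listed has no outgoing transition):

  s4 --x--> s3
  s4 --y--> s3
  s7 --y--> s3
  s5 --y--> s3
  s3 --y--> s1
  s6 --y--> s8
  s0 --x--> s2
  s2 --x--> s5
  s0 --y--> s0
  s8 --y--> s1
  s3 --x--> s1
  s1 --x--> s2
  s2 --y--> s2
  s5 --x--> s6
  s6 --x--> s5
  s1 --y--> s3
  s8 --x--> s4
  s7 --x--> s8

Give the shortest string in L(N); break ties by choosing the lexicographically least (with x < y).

xxx

A breadth-first search from s0 reaches an accepting state first via the path s0 → s2 → s5 → s6 on input xxx.
No string of length < 3 is accepted (BFS exhausts all shorter strings without reaching an accepting state), and xxx is the lexicographically least accepting string of length 3.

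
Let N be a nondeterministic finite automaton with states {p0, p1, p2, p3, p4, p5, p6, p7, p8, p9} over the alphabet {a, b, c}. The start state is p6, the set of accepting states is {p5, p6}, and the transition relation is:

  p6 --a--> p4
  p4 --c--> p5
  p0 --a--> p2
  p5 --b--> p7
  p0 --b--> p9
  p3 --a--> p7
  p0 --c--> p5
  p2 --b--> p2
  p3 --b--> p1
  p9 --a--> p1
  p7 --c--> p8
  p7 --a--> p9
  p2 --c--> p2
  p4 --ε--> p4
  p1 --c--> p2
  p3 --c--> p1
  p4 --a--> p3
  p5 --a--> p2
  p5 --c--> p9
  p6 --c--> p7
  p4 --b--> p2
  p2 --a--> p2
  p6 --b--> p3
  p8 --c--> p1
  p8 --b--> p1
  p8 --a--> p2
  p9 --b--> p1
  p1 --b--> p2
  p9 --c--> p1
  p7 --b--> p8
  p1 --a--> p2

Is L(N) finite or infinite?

The useful states (reachable from p6 and able to reach an accepting state) are {p4, p5, p6}.
Restricted to these states the transition graph has no cycle, so every accepting path has bounded length and L is finite.

finite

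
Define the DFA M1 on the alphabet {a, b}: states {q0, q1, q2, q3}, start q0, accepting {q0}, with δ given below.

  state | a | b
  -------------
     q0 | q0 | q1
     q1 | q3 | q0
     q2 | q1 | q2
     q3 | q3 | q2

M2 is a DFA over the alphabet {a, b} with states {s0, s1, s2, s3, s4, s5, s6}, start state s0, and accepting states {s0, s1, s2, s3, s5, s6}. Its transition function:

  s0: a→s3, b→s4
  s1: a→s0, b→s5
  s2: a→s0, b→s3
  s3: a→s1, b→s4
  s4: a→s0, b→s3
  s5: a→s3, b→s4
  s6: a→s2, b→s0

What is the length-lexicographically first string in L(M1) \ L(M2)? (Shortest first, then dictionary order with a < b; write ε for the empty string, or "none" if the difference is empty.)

The string aabb is accepted by M1 but not by M2.
No shorter string lies in the difference, and aabb is the lexicographically first length-4 string in L(M1) \ L(M2).

aabb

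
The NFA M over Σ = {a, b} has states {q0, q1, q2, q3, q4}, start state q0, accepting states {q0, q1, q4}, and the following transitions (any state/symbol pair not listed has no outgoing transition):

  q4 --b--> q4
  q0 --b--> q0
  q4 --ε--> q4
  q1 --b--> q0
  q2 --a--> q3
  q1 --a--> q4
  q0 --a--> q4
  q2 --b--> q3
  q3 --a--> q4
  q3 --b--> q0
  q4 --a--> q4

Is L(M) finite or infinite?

infinite

State q0 is reachable from the start and can reach an accepting state, and it lies on the cycle q0 → q0.
Traversing that cycle any number of times yields accepted strings of unbounded length, so the language is infinite.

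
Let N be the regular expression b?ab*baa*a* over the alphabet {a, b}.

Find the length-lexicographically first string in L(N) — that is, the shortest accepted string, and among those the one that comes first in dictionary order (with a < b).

aba

By inspection of the expression, no string of length less than 3 matches, and aba is the lexicographically first match of length 3.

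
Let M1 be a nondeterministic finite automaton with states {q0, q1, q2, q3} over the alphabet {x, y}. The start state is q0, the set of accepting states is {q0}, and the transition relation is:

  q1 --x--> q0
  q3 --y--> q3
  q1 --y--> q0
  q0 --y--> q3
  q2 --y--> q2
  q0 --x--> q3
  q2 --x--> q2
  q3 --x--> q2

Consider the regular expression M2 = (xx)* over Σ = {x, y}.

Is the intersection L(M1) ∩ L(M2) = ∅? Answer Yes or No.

The empty string ε is accepted by both M1 and M2.
Hence L(M1) ∩ L(M2) ≠ ∅.

No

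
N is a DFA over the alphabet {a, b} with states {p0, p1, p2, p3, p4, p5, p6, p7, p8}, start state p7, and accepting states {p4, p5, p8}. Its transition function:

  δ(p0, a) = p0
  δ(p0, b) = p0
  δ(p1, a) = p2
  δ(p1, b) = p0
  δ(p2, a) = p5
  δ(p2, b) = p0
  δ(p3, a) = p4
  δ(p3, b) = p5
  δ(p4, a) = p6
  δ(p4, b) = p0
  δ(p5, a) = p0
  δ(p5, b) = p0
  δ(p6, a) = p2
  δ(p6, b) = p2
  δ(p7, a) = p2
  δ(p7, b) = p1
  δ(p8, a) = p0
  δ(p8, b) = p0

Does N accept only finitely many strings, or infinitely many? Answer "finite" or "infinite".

finite

The useful states (reachable from p7 and able to reach an accepting state) are {p1, p2, p5, p7}.
Restricted to these states the transition graph has no cycle, so every accepting path has bounded length and L is finite.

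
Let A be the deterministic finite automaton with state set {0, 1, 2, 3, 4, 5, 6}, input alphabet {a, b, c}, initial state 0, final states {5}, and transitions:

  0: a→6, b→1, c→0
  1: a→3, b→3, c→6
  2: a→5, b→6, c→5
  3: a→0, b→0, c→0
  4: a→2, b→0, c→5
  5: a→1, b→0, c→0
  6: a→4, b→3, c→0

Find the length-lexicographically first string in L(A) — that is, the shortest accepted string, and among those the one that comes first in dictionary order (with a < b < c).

aac

A breadth-first search from 0 reaches an accepting state first via the path 0 → 6 → 4 → 5 on input aac.
No string of length < 3 is accepted (BFS exhausts all shorter strings without reaching an accepting state), and aac is the lexicographically least accepting string of length 3.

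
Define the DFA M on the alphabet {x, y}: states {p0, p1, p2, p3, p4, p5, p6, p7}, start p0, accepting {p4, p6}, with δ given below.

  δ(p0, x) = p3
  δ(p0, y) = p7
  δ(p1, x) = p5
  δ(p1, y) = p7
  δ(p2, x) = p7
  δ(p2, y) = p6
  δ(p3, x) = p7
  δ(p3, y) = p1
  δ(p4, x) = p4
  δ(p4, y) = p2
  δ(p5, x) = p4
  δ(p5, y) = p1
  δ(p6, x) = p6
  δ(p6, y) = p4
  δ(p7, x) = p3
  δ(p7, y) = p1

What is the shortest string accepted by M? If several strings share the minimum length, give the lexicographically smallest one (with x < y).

A breadth-first search from p0 reaches an accepting state first via the path p0 → p3 → p1 → p5 → p4 on input xyxx.
No string of length < 4 is accepted (BFS exhausts all shorter strings without reaching an accepting state), and xyxx is the lexicographically least accepting string of length 4.

xyxx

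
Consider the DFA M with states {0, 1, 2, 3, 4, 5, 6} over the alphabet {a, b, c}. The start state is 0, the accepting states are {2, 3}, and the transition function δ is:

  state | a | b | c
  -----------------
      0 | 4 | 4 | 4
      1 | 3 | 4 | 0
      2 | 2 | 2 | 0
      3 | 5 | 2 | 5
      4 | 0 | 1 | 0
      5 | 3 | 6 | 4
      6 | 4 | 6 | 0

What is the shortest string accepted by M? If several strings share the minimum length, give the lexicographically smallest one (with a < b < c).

aba

A breadth-first search from 0 reaches an accepting state first via the path 0 → 4 → 1 → 3 on input aba.
No string of length < 3 is accepted (BFS exhausts all shorter strings without reaching an accepting state), and aba is the lexicographically least accepting string of length 3.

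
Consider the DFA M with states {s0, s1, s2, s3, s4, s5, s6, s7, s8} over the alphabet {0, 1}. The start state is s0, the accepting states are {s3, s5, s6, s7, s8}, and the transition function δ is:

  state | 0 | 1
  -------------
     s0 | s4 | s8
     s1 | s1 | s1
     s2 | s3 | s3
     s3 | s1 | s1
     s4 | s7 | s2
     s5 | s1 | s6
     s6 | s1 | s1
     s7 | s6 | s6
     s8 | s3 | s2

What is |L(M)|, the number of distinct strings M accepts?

9

The useful subgraph on states {s0, s2, s3, s4, s6, s7, s8} is acyclic, so L(M) is finite; the longest accepting path visits 4 useful states, giving maximum string length 3.
Counting accepting paths from s0 by length: 1 of length 1, 2 of length 2, 6 of length 3. Total 9.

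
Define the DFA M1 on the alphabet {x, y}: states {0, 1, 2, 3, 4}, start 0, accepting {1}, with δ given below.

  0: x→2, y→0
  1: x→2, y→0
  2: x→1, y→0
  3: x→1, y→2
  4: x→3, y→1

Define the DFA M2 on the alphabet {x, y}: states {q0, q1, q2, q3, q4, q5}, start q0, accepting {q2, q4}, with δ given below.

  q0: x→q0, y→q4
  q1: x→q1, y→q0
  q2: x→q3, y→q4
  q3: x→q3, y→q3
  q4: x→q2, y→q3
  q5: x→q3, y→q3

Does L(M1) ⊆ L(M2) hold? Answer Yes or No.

The string xx is in L(M1) but not in L(M2).
So L(M1) ⊄ L(M2).

No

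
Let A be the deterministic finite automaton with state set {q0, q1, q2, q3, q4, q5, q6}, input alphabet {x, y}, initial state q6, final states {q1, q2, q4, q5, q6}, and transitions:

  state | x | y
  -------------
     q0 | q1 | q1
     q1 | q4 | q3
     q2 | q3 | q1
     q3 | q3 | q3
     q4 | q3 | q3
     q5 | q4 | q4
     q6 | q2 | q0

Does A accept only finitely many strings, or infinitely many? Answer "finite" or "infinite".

finite

The useful states (reachable from q6 and able to reach an accepting state) are {q0, q1, q2, q4, q6}.
Restricted to these states the transition graph has no cycle, so every accepting path has bounded length and L is finite.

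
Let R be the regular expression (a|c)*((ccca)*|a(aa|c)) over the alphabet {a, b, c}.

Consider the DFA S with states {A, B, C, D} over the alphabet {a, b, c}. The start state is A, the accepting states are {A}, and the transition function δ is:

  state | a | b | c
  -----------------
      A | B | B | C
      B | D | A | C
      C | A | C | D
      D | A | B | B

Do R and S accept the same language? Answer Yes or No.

No

The string a is accepted by R but rejected by S.
So L(R) ≠ L(S).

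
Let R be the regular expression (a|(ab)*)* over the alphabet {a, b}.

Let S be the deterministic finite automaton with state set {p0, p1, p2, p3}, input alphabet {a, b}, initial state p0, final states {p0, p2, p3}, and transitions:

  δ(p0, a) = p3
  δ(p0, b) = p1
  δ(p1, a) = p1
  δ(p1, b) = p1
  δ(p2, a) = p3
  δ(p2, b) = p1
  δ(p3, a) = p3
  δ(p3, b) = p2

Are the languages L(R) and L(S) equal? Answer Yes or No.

Converting the expression R to a DFA (subset construction, then merging equivalent states) gives the minimal DFA with states {r0, r1, r2}, start state r0, accepting states {r0, r1} and transitions r0: a→r1, b→r2; r1: a→r1, b→r0; r2: a→r2, b→r2.
Exploring the product automaton R × S from the start pair (r0, p0), following both machines on each input symbol, reaches 4 state pairs: (r0, p0), (r1, p3), (r2, p1), (r0, p2).
R accepts in {r0, r1} and S accepts in {p0, p2, p3}. In every reachable pair the two components are either both accepting — (r0, p0), (r1, p3), (r0, p2) — or both non-accepting, so no string is accepted by exactly one of the machines: L(R) \ L(S) and L(S) \ L(R) are both empty.
Hence every string is accepted by R iff it is accepted by S, and the two languages coincide.

Yes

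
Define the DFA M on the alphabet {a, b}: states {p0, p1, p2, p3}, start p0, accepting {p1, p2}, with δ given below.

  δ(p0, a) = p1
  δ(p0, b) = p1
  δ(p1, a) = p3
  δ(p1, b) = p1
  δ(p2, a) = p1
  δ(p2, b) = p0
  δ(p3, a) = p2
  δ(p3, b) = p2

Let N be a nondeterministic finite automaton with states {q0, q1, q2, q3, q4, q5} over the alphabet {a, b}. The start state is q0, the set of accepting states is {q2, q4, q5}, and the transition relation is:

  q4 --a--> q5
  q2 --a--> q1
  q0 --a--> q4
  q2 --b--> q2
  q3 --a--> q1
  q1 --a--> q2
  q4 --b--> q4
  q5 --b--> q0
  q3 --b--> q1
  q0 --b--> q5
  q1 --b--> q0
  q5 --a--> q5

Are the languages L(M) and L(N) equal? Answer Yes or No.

The string bb is accepted by M but rejected by N.
So L(M) ≠ L(N).

No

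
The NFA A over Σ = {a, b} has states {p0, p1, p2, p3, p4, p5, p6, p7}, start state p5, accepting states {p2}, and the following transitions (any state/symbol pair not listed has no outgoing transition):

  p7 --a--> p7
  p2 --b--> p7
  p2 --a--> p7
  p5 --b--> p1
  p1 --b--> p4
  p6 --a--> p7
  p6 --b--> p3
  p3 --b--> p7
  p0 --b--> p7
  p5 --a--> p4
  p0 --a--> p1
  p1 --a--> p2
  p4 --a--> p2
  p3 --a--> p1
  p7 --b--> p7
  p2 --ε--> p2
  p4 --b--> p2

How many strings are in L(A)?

The useful subgraph on states {p1, p2, p4, p5} is acyclic, so L(A) is finite; the longest accepting path visits 4 useful states, giving maximum string length 3.
Counting accepting paths from p5 by length: 3 of length 2, 2 of length 3. Total 5.

5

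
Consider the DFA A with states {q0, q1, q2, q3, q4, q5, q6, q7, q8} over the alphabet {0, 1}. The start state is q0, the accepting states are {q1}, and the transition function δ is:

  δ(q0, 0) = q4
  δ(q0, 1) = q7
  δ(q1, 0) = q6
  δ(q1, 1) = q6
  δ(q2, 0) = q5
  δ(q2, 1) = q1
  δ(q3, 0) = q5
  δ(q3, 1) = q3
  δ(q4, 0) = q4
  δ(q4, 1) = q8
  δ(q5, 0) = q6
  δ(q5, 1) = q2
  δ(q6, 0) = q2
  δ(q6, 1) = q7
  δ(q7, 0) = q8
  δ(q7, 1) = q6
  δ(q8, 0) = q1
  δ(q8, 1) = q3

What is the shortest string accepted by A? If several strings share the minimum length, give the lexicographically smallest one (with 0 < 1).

A breadth-first search from q0 reaches an accepting state first via the path q0 → q4 → q8 → q1 on input 010.
No string of length < 3 is accepted (BFS exhausts all shorter strings without reaching an accepting state), and 010 is the lexicographically least accepting string of length 3.

010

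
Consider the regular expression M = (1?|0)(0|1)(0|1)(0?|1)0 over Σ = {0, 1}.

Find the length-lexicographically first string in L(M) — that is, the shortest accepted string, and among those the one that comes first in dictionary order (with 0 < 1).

000

By inspection of the expression, no string of length less than 3 matches, and 000 is the lexicographically first match of length 3.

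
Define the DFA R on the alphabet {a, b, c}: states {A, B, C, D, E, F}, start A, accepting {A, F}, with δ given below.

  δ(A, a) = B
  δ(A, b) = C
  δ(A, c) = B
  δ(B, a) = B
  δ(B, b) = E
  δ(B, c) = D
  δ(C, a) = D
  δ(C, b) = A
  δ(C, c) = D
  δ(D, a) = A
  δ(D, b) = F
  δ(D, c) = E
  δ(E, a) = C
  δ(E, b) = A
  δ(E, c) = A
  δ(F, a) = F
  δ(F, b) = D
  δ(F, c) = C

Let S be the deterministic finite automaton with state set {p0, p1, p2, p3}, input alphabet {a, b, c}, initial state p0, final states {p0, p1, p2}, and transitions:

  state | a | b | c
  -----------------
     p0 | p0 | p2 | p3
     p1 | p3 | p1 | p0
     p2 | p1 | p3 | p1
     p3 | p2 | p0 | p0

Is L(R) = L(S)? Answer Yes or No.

No

The string bb is accepted by R but rejected by S.
So L(R) ≠ L(S).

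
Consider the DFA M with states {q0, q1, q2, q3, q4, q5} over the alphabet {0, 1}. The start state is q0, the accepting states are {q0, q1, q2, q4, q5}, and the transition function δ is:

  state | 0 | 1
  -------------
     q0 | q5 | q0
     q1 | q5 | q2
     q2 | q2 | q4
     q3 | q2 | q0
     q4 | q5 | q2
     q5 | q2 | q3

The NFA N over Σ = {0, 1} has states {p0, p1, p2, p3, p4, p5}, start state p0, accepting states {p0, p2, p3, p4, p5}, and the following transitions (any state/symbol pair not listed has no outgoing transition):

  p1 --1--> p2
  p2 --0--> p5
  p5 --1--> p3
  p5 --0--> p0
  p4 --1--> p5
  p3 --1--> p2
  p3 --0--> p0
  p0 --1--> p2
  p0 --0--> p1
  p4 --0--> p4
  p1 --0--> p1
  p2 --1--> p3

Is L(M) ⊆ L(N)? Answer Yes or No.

No

The string 0 is in L(M) but not in L(N).
So L(M) ⊄ L(N).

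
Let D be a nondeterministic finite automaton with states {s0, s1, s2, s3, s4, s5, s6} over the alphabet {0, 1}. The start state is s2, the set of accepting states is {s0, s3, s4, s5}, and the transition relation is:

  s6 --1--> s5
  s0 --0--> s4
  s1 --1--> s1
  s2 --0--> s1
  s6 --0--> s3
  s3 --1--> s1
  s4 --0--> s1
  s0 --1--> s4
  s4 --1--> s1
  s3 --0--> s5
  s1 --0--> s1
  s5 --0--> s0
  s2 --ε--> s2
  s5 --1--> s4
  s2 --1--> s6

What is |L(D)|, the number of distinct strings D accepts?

The useful subgraph on states {s0, s2, s3, s4, s5, s6} is acyclic, so L(D) is finite; the longest accepting path visits 6 useful states, giving maximum string length 5.
Counting accepting paths from s2 by length: 2 of length 2, 3 of length 3, 4 of length 4, 2 of length 5. Total 11.

11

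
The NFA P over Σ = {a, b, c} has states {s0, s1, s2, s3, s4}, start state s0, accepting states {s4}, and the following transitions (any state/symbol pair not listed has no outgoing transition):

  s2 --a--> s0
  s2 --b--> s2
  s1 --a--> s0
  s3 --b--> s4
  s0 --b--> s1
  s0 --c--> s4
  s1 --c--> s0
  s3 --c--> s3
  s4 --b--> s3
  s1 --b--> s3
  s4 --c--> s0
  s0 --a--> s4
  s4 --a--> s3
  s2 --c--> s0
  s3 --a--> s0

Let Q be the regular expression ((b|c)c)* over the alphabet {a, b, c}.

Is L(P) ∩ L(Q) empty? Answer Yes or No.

Converting the expression Q to a DFA (subset construction, then merging equivalent states) gives the minimal DFA with states {q0, q1, q2}, start state q0, accepting states {q0} and transitions q0: a→q1, b→q2, c→q2; q1: a→q1, b→q1, c→q1; q2: a→q1, b→q1, c→q0.
Exploring the product automaton P × Q from the start pair (s0, q0), following both machines on each input symbol, reaches 7 state pairs: (s0, q0), (s4, q1), (s1, q2), (s4, q2), (s3, q1), (s0, q1), (s1, q1).
P accepts in {s4} and Q accepts in {q0}; no reachable pair has both components accepting, so no string drives both machines to acceptance simultaneously and L(P) ∩ L(Q) = ∅.
So no string is accepted by both, and the intersection is empty.

Yes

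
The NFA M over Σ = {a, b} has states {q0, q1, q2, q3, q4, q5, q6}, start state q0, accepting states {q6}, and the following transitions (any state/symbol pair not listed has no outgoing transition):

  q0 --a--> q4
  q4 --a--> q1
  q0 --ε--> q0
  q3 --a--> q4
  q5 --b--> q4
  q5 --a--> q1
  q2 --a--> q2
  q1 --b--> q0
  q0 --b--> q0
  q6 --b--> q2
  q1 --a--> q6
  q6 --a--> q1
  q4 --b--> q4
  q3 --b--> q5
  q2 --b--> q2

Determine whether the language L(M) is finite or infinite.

State q0 is reachable from the start and can reach an accepting state, and it lies on the cycle q0 → q0.
Traversing that cycle any number of times yields accepted strings of unbounded length, so the language is infinite.

infinite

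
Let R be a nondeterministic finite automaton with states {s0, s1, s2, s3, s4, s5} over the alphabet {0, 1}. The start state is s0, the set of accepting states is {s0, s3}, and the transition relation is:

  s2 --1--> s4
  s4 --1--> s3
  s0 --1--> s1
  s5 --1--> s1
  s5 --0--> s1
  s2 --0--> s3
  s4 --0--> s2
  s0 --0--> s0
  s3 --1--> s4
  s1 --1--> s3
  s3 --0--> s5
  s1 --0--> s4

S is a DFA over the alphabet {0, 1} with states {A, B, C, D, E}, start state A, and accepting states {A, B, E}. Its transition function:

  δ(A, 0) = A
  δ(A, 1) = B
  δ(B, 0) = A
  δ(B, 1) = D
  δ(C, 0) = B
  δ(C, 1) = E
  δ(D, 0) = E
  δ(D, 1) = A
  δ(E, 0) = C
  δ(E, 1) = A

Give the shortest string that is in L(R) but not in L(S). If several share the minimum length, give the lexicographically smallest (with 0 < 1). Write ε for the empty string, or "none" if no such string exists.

The string 11 is accepted by R but not by S.
No shorter string lies in the difference, and 11 is the lexicographically first length-2 string in L(R) \ L(S).

11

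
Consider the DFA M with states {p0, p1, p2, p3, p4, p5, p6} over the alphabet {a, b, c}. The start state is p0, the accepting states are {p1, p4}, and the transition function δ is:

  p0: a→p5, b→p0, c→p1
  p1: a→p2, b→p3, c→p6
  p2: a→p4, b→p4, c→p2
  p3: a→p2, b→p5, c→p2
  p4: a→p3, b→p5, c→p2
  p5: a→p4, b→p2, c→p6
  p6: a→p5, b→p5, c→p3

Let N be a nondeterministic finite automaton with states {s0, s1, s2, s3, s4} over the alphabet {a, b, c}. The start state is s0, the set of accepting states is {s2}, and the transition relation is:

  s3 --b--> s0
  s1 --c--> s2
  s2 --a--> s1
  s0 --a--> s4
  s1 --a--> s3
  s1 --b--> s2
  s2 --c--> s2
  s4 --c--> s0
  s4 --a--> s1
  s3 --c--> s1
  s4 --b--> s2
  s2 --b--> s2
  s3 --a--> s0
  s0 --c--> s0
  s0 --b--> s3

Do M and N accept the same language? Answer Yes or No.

No

The string c is accepted by M but rejected by N.
So L(M) ≠ L(N).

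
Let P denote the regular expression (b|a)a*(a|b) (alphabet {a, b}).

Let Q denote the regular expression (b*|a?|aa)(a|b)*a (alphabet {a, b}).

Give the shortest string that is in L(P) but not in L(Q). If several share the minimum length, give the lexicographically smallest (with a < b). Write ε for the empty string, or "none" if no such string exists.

The string ab is accepted by P but not by Q.
No shorter string lies in the difference, and ab is the lexicographically first length-2 string in L(P) \ L(Q).

ab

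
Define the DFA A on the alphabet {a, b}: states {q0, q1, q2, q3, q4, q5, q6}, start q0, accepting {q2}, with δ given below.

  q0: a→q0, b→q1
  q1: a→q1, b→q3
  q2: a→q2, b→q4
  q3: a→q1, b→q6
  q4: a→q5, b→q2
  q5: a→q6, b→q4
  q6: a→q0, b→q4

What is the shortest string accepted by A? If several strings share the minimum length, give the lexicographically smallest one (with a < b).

A breadth-first search from q0 reaches an accepting state first via the path q0 → q1 → q3 → q6 → q4 → q2 on input bbbbb.
No string of length < 5 is accepted (BFS exhausts all shorter strings without reaching an accepting state), and bbbbb is the lexicographically least accepting string of length 5.

bbbbb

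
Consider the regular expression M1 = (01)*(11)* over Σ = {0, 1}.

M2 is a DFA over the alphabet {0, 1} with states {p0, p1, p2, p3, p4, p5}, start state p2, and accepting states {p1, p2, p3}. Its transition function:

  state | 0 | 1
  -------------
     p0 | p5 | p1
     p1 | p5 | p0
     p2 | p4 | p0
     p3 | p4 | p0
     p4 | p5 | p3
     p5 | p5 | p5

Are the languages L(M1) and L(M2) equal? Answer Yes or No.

Yes

Converting the expression M1 to a DFA (subset construction, then merging equivalent states) gives the minimal DFA with states {r0, r1, r2, r3, r4}, start state r0, accepting states {r0, r4} and transitions r0: 0→r1, 1→r2; r1: 0→r3, 1→r0; r2: 0→r3, 1→r4; r3: 0→r3, 1→r3; r4: 0→r3, 1→r2.
Exploring the product automaton M1 × M2 from the start pair (r0, p2), following both machines on each input symbol, reaches 6 state pairs: (r0, p2), (r1, p4), (r2, p0), (r3, p5), (r0, p3), (r4, p1).
M1 accepts in {r0, r4} and M2 accepts in {p1, p2, p3}. In every reachable pair the two components are either both accepting — (r0, p2), (r0, p3), (r4, p1) — or both non-accepting, so no string is accepted by exactly one of the machines: L(M1) \ L(M2) and L(M2) \ L(M1) are both empty.
Hence every string is accepted by M1 iff it is accepted by M2, and the two languages coincide.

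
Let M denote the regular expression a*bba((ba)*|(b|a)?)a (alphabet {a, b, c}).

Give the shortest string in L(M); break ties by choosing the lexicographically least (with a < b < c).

By inspection of the expression, no string of length less than 4 matches, and bbaa is the lexicographically first match of length 4.

bbaa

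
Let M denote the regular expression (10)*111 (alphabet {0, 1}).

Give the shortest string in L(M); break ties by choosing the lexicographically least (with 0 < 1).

By inspection of the expression, no string of length less than 3 matches, and 111 is the lexicographically first match of length 3.

111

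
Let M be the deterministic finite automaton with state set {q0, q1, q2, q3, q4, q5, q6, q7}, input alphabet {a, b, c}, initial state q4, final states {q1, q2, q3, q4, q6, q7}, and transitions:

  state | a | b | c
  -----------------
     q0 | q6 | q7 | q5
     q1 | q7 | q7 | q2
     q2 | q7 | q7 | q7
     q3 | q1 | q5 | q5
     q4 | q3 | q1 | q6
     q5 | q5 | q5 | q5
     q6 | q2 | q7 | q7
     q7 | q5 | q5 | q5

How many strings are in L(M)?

23

The useful subgraph on states {q1, q2, q3, q4, q6, q7} is acyclic, so L(M) is finite; the longest accepting path visits 5 useful states, giving maximum string length 4.
Counting accepting paths from q4 by length: 1 of length 0, 3 of length 1, 7 of length 2, 9 of length 3, 3 of length 4. Total 23.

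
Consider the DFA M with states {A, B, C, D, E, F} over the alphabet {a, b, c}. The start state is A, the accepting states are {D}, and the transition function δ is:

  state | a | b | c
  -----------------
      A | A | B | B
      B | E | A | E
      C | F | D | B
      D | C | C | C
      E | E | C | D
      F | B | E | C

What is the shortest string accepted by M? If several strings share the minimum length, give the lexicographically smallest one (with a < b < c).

A breadth-first search from A reaches an accepting state first via the path A → B → E → D on input bac.
No string of length < 3 is accepted (BFS exhausts all shorter strings without reaching an accepting state), and bac is the lexicographically least accepting string of length 3.

bac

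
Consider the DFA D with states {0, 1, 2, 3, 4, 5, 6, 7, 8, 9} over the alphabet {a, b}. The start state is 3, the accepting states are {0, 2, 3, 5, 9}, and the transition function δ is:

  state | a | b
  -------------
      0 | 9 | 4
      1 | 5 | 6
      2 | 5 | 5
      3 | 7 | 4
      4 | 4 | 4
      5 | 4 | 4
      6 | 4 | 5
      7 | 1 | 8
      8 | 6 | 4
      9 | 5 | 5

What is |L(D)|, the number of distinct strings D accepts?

The useful subgraph on states {1, 3, 5, 6, 7, 8} is acyclic, so L(D) is finite; the longest accepting path visits 5 useful states, giving maximum string length 4.
Counting accepting paths from 3 by length: 1 of length 0, 1 of length 3, 2 of length 4. Total 4.

4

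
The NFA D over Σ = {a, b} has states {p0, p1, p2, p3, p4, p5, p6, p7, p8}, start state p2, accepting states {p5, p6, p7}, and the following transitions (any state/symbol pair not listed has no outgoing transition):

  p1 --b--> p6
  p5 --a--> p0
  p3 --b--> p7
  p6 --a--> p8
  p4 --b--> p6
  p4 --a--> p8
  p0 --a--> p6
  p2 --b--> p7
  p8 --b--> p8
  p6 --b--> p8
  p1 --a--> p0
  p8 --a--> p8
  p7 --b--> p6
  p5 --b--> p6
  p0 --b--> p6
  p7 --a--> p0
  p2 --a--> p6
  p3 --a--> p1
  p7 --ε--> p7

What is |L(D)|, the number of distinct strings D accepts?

The useful subgraph on states {p0, p2, p6, p7} is acyclic, so L(D) is finite; the longest accepting path visits 4 useful states, giving maximum string length 3.
Counting accepting paths from p2 by length: 2 of length 1, 1 of length 2, 2 of length 3. Total 5.

5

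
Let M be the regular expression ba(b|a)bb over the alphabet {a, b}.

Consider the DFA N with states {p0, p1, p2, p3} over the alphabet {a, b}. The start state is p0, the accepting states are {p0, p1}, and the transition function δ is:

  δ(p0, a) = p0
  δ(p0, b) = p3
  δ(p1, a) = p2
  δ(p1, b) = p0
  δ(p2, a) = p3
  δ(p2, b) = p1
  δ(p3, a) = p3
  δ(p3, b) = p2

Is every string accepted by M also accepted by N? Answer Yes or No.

Yes

Converting the expression M to a DFA (subset construction, then merging equivalent states) gives the minimal DFA with states {m0, m1, m2, m3, m4, m5, m6}, start state m0, accepting states {m6} and transitions m0: a→m1, b→m2; m1: a→m1, b→m1; m2: a→m3, b→m1; m3: a→m4, b→m4; m4: a→m1, b→m5; m5: a→m1, b→m6; m6: a→m1, b→m1.
Exploring the product automaton M × N from the start pair (m0, p0), following both machines on each input symbol, reaches 13 state pairs: (m0, p0), (m1, p0), (m2, p3), (m1, p3), (m3, p3), (m1, p2), (m4, p3), (m4, p2), (m1, p1), (m5, p2), (m5, p1), (m6, p1), (m6, p0).
M accepts in {m6} and N accepts in {p0, p1}. The reachable pairs whose M-component is accepting are (m6, p1), (m6, p0); in each of them the N-component is accepting too, so the product for L(M) \ L(N) (M-component accepting, N-component rejecting) has no reachable accepting pair and the difference is empty.
Hence every string in L(M) is also in L(N).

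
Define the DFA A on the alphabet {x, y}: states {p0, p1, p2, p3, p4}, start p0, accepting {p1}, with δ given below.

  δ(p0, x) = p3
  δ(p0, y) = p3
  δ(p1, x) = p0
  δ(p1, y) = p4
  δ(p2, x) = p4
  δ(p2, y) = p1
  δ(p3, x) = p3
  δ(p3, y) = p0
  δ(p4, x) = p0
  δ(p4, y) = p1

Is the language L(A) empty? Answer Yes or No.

The states reachable from the start state are {p0, p3}.
None of the accepting states {p1} is reachable, so no string is accepted and L(A) = ∅.

Yes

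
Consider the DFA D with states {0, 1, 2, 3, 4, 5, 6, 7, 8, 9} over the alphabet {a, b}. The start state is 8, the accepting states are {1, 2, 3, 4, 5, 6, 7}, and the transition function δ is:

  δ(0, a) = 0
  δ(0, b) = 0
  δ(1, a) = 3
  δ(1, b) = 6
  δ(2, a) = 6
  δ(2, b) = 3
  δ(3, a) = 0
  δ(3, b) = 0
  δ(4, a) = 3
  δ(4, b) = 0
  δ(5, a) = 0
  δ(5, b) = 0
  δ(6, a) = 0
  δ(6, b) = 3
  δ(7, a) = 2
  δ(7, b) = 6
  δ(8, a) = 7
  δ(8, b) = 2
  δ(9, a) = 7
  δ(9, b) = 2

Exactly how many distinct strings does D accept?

The useful subgraph on states {2, 3, 6, 7, 8} is acyclic, so L(D) is finite; the longest accepting path visits 5 useful states, giving maximum string length 4.
Counting accepting paths from 8 by length: 2 of length 1, 4 of length 2, 4 of length 3, 1 of length 4. Total 11.

11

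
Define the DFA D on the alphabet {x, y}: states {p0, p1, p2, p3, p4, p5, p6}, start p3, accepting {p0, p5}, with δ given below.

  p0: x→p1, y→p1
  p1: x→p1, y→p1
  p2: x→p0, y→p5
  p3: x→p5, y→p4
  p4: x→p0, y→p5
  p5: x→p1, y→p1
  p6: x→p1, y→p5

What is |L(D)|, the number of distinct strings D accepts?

3

The useful subgraph on states {p0, p3, p4, p5} is acyclic, so L(D) is finite; the longest accepting path visits 3 useful states, giving maximum string length 2.
Counting accepting paths from p3 by length: 1 of length 1, 2 of length 2. Total 3.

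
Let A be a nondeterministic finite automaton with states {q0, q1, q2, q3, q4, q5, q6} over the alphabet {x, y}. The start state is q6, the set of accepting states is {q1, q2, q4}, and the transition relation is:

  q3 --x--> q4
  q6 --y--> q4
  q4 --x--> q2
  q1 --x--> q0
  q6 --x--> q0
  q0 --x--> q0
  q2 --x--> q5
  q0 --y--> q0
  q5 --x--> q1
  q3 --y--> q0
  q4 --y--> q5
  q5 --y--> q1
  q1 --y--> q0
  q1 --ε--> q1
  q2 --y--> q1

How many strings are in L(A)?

The useful subgraph on states {q1, q2, q4, q5, q6} is acyclic, so L(A) is finite; the longest accepting path visits 5 useful states, giving maximum string length 4.
Counting accepting paths from q6 by length: 1 of length 1, 1 of length 2, 3 of length 3, 2 of length 4. Total 7.

7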